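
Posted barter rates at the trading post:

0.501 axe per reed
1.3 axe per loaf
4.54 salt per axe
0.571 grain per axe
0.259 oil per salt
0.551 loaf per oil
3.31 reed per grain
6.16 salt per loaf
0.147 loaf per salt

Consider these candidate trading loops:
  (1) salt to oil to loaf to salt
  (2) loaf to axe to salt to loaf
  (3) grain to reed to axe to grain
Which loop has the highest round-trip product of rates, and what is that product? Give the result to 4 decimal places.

0.9469

(1) 0.259 × 0.551 × 6.16 = 0.87909
(2) 1.3 × 4.54 × 0.147 = 0.86759
(3) 3.31 × 0.501 × 0.571 = 0.94690
Highest is cycle (3) at 0.9469 (≤1, no arbitrage).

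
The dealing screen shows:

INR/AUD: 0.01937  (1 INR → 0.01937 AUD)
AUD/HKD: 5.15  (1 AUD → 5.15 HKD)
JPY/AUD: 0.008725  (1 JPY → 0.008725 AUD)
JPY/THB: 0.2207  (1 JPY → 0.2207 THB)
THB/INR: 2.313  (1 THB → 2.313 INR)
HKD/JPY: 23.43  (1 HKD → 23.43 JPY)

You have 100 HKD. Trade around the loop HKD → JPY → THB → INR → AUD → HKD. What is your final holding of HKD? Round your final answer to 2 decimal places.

119.31

100 HKD × 23.43 = 2343 JPY
2343 JPY × 0.2207 = 517.1001 THB
517.1001 THB × 2.313 = 1196.0525313 INR
1196.0525313 INR × 0.01937 = 23.167537531281 AUD
23.167537531281 AUD × 5.15 = 119.31281828609715 HKD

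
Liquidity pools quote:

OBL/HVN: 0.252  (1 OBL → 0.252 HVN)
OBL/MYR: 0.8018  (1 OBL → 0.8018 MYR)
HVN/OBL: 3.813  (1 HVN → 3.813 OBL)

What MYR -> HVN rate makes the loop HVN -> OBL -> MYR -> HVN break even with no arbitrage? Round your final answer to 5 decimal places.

0.32709

Known legs of the cycle: 3.813 × 0.8018 = 3.0572634
For no arbitrage the full-cycle product must be 1, so the missing rate is 1 / 3.0572634 ≈ 0.3270899.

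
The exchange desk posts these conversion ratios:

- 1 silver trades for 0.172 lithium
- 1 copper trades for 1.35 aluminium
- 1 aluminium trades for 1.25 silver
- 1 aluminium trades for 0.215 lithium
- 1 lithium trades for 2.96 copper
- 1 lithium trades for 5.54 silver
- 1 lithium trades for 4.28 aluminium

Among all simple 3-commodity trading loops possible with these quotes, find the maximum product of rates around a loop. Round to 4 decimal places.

silver→lithium→aluminium→silver: 0.172 × 4.28 × 1.25 = 0.92020
aluminium→lithium→copper→aluminium: 0.215 × 2.96 × 1.35 = 0.85914
Maximum is silver→lithium→aluminium→silver at 0.9202; no arbitrage — every cycle loses value.

0.9202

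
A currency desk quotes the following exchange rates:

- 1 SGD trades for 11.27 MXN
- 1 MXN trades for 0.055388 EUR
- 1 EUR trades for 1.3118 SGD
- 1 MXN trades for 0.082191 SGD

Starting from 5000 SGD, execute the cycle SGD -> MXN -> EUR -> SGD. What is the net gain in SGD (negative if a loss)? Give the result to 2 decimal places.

-905.72

5000 SGD × 11.27 = 56350 MXN
56350 MXN × 0.055388 = 3121.1138 EUR
3121.1138 EUR × 1.3118 = 4094.27708284 SGD
Net change: 4094.27708284 − 5000 = -905.72291716 SGD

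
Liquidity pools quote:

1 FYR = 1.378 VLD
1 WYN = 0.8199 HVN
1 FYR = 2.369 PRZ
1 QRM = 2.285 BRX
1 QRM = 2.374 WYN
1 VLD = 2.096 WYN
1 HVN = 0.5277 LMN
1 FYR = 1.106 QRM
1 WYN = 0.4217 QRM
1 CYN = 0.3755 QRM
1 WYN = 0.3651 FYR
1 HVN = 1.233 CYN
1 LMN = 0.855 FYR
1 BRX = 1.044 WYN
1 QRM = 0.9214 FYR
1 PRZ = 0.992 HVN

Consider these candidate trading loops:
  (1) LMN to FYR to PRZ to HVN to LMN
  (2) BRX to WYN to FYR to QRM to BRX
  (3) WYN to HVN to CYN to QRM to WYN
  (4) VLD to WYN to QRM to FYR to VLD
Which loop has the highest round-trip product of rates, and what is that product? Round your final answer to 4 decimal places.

1.1223

(1) 0.855 × 2.369 × 0.992 × 0.5277 = 1.06030
(2) 1.044 × 0.3651 × 1.106 × 2.285 = 0.96328
(3) 0.8199 × 1.233 × 0.3755 × 2.374 = 0.90119
(4) 2.096 × 0.4217 × 0.9214 × 1.378 = 1.12226
Highest is cycle (4) at 1.1223 (>1, arbitrage).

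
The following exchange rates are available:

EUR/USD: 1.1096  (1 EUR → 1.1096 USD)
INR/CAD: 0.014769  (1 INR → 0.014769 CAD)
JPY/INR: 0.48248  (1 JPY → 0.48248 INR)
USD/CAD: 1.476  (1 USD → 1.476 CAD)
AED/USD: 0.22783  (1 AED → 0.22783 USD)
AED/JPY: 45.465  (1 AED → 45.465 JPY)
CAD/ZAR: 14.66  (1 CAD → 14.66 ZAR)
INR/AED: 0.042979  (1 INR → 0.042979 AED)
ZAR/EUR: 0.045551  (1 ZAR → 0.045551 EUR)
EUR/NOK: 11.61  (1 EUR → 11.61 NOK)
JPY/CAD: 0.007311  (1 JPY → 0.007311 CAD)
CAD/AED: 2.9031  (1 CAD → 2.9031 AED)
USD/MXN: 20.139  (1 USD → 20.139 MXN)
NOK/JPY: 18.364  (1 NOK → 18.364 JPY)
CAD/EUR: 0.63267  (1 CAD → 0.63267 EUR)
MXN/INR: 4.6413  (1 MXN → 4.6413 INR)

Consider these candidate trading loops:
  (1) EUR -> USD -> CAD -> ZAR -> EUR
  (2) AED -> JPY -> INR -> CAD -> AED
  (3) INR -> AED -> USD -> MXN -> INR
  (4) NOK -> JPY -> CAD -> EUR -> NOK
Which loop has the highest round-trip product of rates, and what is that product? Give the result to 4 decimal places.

(1) 1.1096 × 1.476 × 14.66 × 0.045551 = 1.09367
(2) 45.465 × 0.48248 × 0.014769 × 2.9031 = 0.94052
(3) 0.042979 × 0.22783 × 20.139 × 4.6413 = 0.91526
(4) 18.364 × 0.007311 × 0.63267 × 11.61 = 0.98617
Highest is cycle (1) at 1.0937 (>1, arbitrage).

1.0937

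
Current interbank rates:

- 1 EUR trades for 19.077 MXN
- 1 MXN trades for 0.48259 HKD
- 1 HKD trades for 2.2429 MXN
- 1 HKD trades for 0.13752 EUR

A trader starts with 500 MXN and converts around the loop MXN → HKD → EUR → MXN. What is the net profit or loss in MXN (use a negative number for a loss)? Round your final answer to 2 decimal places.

133.03

500 MXN × 0.48259 = 241.295 HKD
241.295 HKD × 0.13752 = 33.1828884 EUR
33.1828884 EUR × 19.077 = 633.0299620068 MXN
Net change: 633.0299620068 − 500 = 133.0299620068 MXN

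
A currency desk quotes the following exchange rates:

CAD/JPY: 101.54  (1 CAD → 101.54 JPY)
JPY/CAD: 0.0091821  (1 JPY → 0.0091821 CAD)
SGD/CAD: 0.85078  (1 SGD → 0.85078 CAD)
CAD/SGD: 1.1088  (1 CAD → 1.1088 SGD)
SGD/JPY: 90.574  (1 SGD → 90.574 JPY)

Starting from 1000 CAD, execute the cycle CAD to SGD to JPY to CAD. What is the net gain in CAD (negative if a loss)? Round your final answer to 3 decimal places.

-77.856

1000 CAD × 1.1088 = 1108.8 SGD
1108.8 SGD × 90.574 = 100428.4512 JPY
100428.4512 JPY × 0.0091821 = 922.14408176352 CAD
Net change: 922.14408176352 − 1000 = -77.85591823648 CAD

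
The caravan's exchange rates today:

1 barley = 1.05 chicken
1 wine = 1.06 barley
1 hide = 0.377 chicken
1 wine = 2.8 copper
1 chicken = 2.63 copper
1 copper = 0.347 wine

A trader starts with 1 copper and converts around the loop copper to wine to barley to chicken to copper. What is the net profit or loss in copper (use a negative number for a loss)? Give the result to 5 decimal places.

1 copper × 0.347 = 0.347 wine
0.347 wine × 1.06 = 0.36782 barley
0.36782 barley × 1.05 = 0.386211 chicken
0.386211 chicken × 2.63 = 1.01573493 copper
Net change: 1.01573493 − 1 = 0.01573493 copper

0.01573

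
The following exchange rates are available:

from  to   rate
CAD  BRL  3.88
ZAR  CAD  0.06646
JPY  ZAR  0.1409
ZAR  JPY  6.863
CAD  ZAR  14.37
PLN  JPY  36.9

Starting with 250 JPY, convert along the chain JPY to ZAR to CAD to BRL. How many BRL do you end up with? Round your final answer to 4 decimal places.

9.0833

250 JPY × 0.1409 = 35.225 ZAR
35.225 ZAR × 0.06646 = 2.3410535 CAD
2.3410535 CAD × 3.88 = 9.08328758 BRL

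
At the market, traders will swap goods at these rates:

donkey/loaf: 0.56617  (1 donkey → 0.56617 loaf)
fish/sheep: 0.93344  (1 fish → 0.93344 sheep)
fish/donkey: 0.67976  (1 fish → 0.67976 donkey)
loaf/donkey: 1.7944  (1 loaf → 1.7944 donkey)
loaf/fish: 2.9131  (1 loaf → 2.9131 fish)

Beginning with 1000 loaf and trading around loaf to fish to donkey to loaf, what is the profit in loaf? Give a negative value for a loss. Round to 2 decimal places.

121.13

1000 loaf × 2.9131 = 2913.1 fish
2913.1 fish × 0.67976 = 1980.208856 donkey
1980.208856 donkey × 0.56617 = 1121.13484800152 loaf
Net change: 1121.13484800152 − 1000 = 121.13484800152 loaf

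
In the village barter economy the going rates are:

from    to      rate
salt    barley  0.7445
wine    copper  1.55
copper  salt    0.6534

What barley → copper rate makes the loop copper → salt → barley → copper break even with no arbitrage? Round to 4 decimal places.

Known legs of the cycle: 0.6534 × 0.7445 = 0.4864563
For no arbitrage the full-cycle product must be 1, so the missing rate is 1 / 0.4864563 ≈ 2.055683.

2.0557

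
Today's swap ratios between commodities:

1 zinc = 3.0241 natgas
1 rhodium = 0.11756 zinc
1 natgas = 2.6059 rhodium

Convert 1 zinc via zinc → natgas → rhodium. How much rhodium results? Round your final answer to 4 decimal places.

7.8805

1 zinc × 3.0241 = 3.0241 natgas
3.0241 natgas × 2.6059 = 7.88050219 rhodium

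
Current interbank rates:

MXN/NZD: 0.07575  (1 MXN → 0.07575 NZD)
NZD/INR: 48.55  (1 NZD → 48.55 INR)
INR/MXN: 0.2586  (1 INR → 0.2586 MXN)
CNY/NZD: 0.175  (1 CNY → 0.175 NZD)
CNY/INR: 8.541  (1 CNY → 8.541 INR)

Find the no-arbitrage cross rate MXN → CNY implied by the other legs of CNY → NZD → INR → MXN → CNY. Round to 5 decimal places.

0.45514

Known legs of the cycle: 0.175 × 48.55 × 0.2586 = 2.19713025
For no arbitrage the full-cycle product must be 1, so the missing rate is 1 / 2.19713025 ≈ 0.4551392.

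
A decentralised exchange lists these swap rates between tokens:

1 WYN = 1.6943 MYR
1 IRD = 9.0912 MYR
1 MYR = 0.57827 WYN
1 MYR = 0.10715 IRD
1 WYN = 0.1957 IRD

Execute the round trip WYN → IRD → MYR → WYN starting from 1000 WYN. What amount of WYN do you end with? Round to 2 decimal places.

1028.83

1000 WYN × 0.1957 = 195.7 IRD
195.7 IRD × 9.0912 = 1779.14784 MYR
1779.14784 MYR × 0.57827 = 1028.8278214368 WYN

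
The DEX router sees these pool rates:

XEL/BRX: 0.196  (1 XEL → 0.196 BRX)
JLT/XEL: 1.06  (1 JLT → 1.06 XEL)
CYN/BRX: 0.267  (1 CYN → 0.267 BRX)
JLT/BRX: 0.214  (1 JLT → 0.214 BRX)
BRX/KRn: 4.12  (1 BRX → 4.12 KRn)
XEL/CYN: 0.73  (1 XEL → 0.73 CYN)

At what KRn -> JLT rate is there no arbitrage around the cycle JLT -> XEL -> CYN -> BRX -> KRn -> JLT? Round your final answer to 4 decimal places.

Known legs of the cycle: 1.06 × 0.73 × 0.267 × 4.12 = 0.851210952
For no arbitrage the full-cycle product must be 1, so the missing rate is 1 / 0.851210952 ≈ 1.174797.

1.1748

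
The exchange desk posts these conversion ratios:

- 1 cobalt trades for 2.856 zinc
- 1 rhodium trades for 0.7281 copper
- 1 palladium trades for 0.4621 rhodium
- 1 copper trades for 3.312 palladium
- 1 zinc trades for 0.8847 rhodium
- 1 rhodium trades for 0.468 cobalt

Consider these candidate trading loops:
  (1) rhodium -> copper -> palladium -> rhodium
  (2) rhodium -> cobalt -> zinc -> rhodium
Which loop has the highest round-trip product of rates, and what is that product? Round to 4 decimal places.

(1) 0.7281 × 3.312 × 0.4621 = 1.11434
(2) 0.468 × 2.856 × 0.8847 = 1.18250
Highest is cycle (2) at 1.1825 (>1, arbitrage).

1.1825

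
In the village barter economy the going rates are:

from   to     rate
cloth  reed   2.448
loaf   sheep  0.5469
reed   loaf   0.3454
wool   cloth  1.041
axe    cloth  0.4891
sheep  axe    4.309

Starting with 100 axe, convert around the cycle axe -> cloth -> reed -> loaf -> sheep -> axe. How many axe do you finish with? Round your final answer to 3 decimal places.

100 axe × 0.4891 = 48.91 cloth
48.91 cloth × 2.448 = 119.73168 reed
119.73168 reed × 0.3454 = 41.355322272 loaf
41.355322272 loaf × 0.5469 = 22.6172257505568 sheep
22.6172257505568 sheep × 4.309 = 97.4576257591492512 axe

97.458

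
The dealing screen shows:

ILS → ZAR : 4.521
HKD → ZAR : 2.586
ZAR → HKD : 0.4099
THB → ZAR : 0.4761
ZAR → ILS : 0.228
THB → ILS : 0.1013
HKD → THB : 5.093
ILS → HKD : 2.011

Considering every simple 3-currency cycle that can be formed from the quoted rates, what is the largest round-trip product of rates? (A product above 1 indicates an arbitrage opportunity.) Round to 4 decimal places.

1.1857

ILS→HKD→ZAR→ILS: 2.011 × 2.586 × 0.228 = 1.18570
THB→ILS→HKD→THB: 0.1013 × 2.011 × 5.093 = 1.03752
THB→ZAR→HKD→THB: 0.4761 × 0.4099 × 5.093 = 0.99392
Maximum is ILS→HKD→ZAR→ILS at 1.1857; arbitrage exists.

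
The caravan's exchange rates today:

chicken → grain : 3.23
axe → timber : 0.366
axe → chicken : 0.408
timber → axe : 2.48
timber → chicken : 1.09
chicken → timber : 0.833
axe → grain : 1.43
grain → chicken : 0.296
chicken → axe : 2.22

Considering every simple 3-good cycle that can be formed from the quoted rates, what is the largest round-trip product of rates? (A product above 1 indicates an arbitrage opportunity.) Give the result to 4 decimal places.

chicken→axe→grain→chicken: 2.22 × 1.43 × 0.296 = 0.93968
chicken→axe→timber→chicken: 2.22 × 0.366 × 1.09 = 0.88565
chicken→timber→axe→chicken: 0.833 × 2.48 × 0.408 = 0.84286
Maximum is chicken→axe→grain→chicken at 0.9397; no arbitrage — every cycle loses value.

0.9397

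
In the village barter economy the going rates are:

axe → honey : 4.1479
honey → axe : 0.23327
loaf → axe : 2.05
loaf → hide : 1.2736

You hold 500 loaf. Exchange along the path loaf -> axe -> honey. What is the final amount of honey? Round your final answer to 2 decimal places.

500 loaf × 2.05 = 1025 axe
1025 axe × 4.1479 = 4251.5975 honey

4251.60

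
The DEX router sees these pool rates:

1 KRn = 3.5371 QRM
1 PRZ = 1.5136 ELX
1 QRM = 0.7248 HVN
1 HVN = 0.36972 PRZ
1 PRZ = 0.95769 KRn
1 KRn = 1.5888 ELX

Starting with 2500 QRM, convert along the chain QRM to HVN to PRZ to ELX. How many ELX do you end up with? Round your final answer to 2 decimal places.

2500 QRM × 0.7248 = 1812 HVN
1812 HVN × 0.36972 = 669.93264 PRZ
669.93264 PRZ × 1.5136 = 1014.010043904 ELX

1014.01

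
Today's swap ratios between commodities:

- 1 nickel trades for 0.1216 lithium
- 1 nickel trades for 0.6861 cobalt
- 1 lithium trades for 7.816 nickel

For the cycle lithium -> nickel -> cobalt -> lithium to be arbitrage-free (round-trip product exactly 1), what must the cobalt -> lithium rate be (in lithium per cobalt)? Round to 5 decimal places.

0.18648

Known legs of the cycle: 7.816 × 0.6861 = 5.3625576
For no arbitrage the full-cycle product must be 1, so the missing rate is 1 / 5.3625576 ≈ 0.1864782.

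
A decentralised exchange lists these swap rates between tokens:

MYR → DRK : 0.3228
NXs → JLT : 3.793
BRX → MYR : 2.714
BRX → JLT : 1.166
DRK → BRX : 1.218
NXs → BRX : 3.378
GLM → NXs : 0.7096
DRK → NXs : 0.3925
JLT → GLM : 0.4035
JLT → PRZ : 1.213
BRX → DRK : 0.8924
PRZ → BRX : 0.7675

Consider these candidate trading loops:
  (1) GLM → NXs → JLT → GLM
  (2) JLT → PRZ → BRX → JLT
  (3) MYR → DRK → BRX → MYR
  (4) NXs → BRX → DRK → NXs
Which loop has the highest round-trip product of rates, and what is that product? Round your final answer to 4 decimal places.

1.1832

(1) 0.7096 × 3.793 × 0.4035 = 1.08603
(2) 1.213 × 0.7675 × 1.166 = 1.08552
(3) 0.3228 × 1.218 × 2.714 = 1.06706
(4) 3.378 × 0.8924 × 0.3925 = 1.18320
Highest is cycle (4) at 1.1832 (>1, arbitrage).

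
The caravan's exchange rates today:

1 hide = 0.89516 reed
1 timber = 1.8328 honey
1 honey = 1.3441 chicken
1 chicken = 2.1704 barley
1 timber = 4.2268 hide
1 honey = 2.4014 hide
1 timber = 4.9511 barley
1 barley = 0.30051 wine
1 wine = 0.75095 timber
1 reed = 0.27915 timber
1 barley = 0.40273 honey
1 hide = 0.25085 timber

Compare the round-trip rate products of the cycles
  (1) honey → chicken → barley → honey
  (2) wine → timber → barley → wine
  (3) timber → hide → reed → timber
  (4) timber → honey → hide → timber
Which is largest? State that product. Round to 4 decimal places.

(1) 1.3441 × 2.1704 × 0.40273 = 1.17486
(2) 0.75095 × 4.9511 × 0.30051 = 1.11730
(3) 4.2268 × 0.89516 × 0.27915 = 1.05621
(4) 1.8328 × 2.4014 × 0.25085 = 1.10406
Highest is cycle (1) at 1.1749 (>1, arbitrage).

1.1749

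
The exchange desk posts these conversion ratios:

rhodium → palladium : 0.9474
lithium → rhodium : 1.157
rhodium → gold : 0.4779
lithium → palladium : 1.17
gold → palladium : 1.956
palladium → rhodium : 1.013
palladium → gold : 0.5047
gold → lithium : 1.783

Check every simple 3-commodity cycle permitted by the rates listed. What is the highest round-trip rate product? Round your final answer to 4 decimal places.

lithium→palladium→gold→lithium: 1.17 × 0.5047 × 1.783 = 1.05286
lithium→rhodium→gold→lithium: 1.157 × 0.4779 × 1.783 = 0.98587
gold→palladium→rhodium→gold: 1.956 × 1.013 × 0.4779 = 0.94692
Maximum is lithium→palladium→gold→lithium at 1.0529; arbitrage exists.

1.0529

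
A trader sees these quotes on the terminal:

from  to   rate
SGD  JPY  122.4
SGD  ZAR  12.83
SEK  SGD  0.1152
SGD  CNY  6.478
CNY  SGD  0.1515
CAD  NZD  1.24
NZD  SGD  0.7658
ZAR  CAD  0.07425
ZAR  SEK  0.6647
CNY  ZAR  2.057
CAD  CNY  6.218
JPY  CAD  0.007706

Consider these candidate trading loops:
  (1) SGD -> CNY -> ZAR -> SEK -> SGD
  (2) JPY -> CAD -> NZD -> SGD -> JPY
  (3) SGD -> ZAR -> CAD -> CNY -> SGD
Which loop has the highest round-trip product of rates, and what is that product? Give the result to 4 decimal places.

(1) 6.478 × 2.057 × 0.6647 × 0.1152 = 1.02036
(2) 0.007706 × 1.24 × 0.7658 × 122.4 = 0.89567
(3) 12.83 × 0.07425 × 6.218 × 0.1515 = 0.89740
Highest is cycle (1) at 1.0204 (>1, arbitrage).

1.0204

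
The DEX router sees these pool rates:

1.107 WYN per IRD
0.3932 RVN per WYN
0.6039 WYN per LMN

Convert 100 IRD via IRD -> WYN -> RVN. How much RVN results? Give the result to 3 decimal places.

43.527

100 IRD × 1.107 = 110.7 WYN
110.7 WYN × 0.3932 = 43.52724 RVN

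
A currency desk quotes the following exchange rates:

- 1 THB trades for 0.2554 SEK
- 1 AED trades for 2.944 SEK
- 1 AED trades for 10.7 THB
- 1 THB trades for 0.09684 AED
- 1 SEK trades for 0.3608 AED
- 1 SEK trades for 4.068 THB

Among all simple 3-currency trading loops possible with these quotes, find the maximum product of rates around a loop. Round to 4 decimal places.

1.1598

THB→AED→SEK→THB: 0.09684 × 2.944 × 4.068 = 1.15977
THB→SEK→AED→THB: 0.2554 × 0.3608 × 10.7 = 0.98599
Maximum is THB→AED→SEK→THB at 1.1598; arbitrage exists.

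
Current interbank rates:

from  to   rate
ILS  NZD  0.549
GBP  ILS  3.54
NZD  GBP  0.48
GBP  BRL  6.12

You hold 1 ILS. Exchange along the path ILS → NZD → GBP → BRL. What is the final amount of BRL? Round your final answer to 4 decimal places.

1.6127

1 ILS × 0.549 = 0.549 NZD
0.549 NZD × 0.48 = 0.26352 GBP
0.26352 GBP × 6.12 = 1.6127424 BRL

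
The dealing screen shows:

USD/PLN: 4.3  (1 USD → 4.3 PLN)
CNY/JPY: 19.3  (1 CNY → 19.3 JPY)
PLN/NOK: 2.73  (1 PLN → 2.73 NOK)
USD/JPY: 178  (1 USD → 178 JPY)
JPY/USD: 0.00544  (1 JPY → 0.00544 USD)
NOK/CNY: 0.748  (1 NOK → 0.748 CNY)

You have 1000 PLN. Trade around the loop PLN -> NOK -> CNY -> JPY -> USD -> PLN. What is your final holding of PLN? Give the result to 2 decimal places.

1000 PLN × 2.73 = 2730 NOK
2730 NOK × 0.748 = 2042.04 CNY
2042.04 CNY × 19.3 = 39411.372 JPY
39411.372 JPY × 0.00544 = 214.39786368 USD
214.39786368 USD × 4.3 = 921.910813824 PLN

921.91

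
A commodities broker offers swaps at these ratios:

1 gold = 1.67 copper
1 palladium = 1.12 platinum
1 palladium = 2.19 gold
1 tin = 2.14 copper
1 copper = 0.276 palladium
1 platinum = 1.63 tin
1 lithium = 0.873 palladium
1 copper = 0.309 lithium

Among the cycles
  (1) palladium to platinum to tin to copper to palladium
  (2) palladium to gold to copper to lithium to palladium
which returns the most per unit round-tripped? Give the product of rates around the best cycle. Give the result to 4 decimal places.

1.0783

(1) 1.12 × 1.63 × 2.14 × 0.276 = 1.07827
(2) 2.19 × 1.67 × 0.309 × 0.873 = 0.98658
Highest is cycle (1) at 1.0783 (>1, arbitrage).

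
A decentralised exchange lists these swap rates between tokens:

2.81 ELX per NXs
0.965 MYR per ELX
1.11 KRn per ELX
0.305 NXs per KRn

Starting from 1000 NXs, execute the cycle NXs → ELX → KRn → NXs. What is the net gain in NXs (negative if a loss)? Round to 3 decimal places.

-48.675

1000 NXs × 2.81 = 2810 ELX
2810 ELX × 1.11 = 3119.1 KRn
3119.1 KRn × 0.305 = 951.3255 NXs
Net change: 951.3255 − 1000 = -48.6745 NXs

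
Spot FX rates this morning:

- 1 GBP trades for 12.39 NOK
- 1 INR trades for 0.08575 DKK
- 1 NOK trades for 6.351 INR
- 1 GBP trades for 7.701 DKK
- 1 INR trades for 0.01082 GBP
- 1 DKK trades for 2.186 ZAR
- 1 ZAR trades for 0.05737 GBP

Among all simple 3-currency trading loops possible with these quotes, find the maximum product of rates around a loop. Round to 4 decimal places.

0.9658

DKK→ZAR→GBP→DKK: 2.186 × 0.05737 × 7.701 = 0.96579
NOK→INR→GBP→NOK: 6.351 × 0.01082 × 12.39 = 0.85141
Maximum is DKK→ZAR→GBP→DKK at 0.9658; no arbitrage — every cycle loses value.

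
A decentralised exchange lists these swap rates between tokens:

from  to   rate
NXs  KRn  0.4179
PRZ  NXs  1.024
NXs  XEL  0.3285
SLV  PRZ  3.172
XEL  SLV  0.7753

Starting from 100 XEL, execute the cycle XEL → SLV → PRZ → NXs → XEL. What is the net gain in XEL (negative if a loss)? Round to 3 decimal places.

-17.275

100 XEL × 0.7753 = 77.53 SLV
77.53 SLV × 3.172 = 245.92516 PRZ
245.92516 PRZ × 1.024 = 251.82736384 NXs
251.82736384 NXs × 0.3285 = 82.72528902144 XEL
Net change: 82.72528902144 − 100 = -17.27471097856 XEL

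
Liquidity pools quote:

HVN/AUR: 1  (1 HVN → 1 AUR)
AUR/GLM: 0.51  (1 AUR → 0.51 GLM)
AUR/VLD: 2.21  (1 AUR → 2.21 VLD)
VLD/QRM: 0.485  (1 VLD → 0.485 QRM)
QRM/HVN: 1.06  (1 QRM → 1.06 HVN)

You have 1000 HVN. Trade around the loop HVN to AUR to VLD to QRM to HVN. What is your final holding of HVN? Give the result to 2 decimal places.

1000 HVN × 1 = 1000 AUR
1000 AUR × 2.21 = 2210 VLD
2210 VLD × 0.485 = 1071.85 QRM
1071.85 QRM × 1.06 = 1136.161 HVN

1136.16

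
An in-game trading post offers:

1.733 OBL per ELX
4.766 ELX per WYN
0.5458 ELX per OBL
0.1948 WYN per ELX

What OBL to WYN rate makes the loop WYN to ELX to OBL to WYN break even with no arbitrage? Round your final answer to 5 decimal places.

0.12107

Known legs of the cycle: 4.766 × 1.733 = 8.259478
For no arbitrage the full-cycle product must be 1, so the missing rate is 1 / 8.259478 ≈ 0.1210730.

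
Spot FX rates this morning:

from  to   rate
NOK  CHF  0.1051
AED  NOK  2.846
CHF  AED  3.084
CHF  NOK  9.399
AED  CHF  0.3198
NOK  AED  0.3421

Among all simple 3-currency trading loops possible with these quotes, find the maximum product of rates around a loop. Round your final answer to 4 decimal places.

1.0283

AED→CHF→NOK→AED: 0.3198 × 9.399 × 0.3421 = 1.02828
AED→NOK→CHF→AED: 2.846 × 0.1051 × 3.084 = 0.92247
Maximum is AED→CHF→NOK→AED at 1.0283; arbitrage exists.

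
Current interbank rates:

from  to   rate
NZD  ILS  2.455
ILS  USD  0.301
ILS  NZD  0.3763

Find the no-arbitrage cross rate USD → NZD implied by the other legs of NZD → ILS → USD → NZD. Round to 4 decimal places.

1.3533

Known legs of the cycle: 2.455 × 0.301 = 0.738955
For no arbitrage the full-cycle product must be 1, so the missing rate is 1 / 0.738955 ≈ 1.353262.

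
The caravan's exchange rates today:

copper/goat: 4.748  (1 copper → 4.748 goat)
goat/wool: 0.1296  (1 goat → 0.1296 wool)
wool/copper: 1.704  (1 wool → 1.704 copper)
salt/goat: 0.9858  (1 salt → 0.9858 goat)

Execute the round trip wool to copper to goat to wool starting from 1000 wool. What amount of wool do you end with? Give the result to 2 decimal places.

1000 wool × 1.704 = 1704 copper
1704 copper × 4.748 = 8090.592 goat
8090.592 goat × 0.1296 = 1048.5407232 wool

1048.54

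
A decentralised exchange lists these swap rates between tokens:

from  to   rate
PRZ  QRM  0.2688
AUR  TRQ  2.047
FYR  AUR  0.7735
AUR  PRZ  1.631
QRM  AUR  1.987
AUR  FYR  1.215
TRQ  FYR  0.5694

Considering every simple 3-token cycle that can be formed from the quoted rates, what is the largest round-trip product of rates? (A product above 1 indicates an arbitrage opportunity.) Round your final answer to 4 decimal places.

AUR→TRQ→FYR→AUR: 2.047 × 0.5694 × 0.7735 = 0.90156
AUR→PRZ→QRM→AUR: 1.631 × 0.2688 × 1.987 = 0.87113
Maximum is AUR→TRQ→FYR→AUR at 0.9016; no arbitrage — every cycle loses value.

0.9016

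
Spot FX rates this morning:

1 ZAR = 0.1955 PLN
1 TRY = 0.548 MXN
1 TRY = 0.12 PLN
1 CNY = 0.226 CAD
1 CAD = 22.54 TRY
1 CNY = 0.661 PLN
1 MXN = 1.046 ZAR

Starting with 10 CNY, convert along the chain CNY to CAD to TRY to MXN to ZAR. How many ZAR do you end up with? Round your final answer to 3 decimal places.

10 CNY × 0.226 = 2.26 CAD
2.26 CAD × 22.54 = 50.9404 TRY
50.9404 TRY × 0.548 = 27.9153392 MXN
27.9153392 MXN × 1.046 = 29.1994448032 ZAR

29.199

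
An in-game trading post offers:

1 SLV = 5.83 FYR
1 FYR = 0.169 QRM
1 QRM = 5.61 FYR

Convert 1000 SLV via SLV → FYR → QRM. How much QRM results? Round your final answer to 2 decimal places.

1000 SLV × 5.83 = 5830 FYR
5830 FYR × 0.169 = 985.27 QRM

985.27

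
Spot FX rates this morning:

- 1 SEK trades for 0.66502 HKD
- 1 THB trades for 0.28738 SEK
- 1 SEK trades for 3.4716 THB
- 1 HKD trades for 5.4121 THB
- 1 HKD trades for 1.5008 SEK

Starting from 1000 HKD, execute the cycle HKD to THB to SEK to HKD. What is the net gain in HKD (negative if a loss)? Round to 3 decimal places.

1000 HKD × 5.4121 = 5412.1 THB
5412.1 THB × 0.28738 = 1555.329298 SEK
1555.329298 SEK × 0.66502 = 1034.32508975596 HKD
Net change: 1034.32508975596 − 1000 = 34.32508975596 HKD

34.325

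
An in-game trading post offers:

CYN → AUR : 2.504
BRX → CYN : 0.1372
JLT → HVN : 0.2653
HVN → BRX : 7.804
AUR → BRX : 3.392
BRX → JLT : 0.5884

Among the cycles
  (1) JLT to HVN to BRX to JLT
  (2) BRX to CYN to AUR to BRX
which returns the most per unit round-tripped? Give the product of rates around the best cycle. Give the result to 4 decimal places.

1.2182

(1) 0.2653 × 7.804 × 0.5884 = 1.21822
(2) 0.1372 × 2.504 × 3.392 = 1.16532
Highest is cycle (1) at 1.2182 (>1, arbitrage).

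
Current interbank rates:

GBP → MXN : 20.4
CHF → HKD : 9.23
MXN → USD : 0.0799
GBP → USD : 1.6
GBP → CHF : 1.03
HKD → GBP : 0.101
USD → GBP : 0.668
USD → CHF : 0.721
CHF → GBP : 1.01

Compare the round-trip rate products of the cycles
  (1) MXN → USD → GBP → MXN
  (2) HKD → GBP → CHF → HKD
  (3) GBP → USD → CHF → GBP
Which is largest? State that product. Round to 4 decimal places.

(1) 0.0799 × 0.668 × 20.4 = 1.08881
(2) 0.101 × 1.03 × 9.23 = 0.96020
(3) 1.6 × 0.721 × 1.01 = 1.16514
Highest is cycle (3) at 1.1651 (>1, arbitrage).

1.1651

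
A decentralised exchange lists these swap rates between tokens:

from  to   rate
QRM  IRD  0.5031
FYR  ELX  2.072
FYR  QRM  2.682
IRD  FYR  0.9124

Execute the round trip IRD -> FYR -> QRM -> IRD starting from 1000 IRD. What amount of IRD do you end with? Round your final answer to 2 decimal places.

1000 IRD × 0.9124 = 912.4 FYR
912.4 FYR × 2.682 = 2447.0568 QRM
2447.0568 QRM × 0.5031 = 1231.11427608 IRD

1231.11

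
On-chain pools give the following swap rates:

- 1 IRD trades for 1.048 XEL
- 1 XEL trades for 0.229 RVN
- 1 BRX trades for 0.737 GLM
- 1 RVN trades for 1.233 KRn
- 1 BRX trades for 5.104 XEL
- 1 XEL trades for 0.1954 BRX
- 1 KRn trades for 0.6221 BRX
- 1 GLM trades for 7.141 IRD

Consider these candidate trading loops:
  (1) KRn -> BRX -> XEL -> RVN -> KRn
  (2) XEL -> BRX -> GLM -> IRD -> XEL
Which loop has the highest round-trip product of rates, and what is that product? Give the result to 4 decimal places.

1.0777

(1) 0.6221 × 5.104 × 0.229 × 1.233 = 0.89654
(2) 0.1954 × 0.737 × 7.141 × 1.048 = 1.07774
Highest is cycle (2) at 1.0777 (>1, arbitrage).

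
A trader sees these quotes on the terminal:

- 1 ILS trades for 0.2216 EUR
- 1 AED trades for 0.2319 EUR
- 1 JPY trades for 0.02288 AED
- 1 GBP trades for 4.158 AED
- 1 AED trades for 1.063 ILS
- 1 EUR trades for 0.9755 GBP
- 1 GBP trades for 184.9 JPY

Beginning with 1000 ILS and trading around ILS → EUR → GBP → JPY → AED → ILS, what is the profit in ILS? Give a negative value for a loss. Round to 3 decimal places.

-27.873

1000 ILS × 0.2216 = 221.6 EUR
221.6 EUR × 0.9755 = 216.1708 GBP
216.1708 GBP × 184.9 = 39969.98092 JPY
39969.98092 JPY × 0.02288 = 914.5131634496 AED
914.5131634496 AED × 1.063 = 972.1274927469248 ILS
Net change: 972.1274927469248 − 1000 = -27.8725072530752 ILS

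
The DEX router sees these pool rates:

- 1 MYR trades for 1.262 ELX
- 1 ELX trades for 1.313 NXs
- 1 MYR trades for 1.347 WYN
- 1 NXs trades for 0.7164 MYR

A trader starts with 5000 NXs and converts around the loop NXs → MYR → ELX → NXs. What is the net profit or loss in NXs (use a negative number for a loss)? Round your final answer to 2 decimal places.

935.40

5000 NXs × 0.7164 = 3582 MYR
3582 MYR × 1.262 = 4520.484 ELX
4520.484 ELX × 1.313 = 5935.395492 NXs
Net change: 5935.395492 − 5000 = 935.395492 NXs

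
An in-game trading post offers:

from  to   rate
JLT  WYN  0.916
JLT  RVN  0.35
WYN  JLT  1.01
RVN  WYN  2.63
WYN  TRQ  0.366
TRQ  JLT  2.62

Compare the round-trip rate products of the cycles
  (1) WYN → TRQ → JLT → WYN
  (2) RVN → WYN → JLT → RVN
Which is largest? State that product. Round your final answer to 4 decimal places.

0.9297

(1) 0.366 × 2.62 × 0.916 = 0.87837
(2) 2.63 × 1.01 × 0.35 = 0.92971
Highest is cycle (2) at 0.9297 (≤1, no arbitrage).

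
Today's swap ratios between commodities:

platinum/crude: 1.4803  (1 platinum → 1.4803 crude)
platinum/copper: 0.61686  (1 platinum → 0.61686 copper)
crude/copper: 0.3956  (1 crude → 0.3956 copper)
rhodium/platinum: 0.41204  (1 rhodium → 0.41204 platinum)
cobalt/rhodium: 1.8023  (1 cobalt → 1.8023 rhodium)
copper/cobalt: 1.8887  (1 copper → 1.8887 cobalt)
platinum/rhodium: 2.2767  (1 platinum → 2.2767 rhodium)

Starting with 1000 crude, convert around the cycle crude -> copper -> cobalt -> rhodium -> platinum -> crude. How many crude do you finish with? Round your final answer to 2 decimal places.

1000 crude × 0.3956 = 395.6 copper
395.6 copper × 1.8887 = 747.16972 cobalt
747.16972 cobalt × 1.8023 = 1346.623986356 rhodium
1346.623986356 rhodium × 0.41204 = 554.86294733812624 platinum
554.86294733812624 platinum × 1.4803 = 821.363620944628273072 crude

821.36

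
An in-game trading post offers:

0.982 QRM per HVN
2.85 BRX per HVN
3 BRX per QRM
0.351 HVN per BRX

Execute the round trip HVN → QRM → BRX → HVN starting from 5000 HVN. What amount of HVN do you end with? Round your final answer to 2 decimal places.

5170.23

5000 HVN × 0.982 = 4910 QRM
4910 QRM × 3 = 14730 BRX
14730 BRX × 0.351 = 5170.23 HVN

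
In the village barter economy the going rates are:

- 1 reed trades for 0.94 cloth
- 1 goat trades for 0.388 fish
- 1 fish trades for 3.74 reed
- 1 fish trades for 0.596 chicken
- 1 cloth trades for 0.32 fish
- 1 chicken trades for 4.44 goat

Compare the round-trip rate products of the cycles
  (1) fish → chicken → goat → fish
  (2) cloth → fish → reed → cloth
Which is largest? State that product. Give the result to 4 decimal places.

(1) 0.596 × 4.44 × 0.388 = 1.02674
(2) 0.32 × 3.74 × 0.94 = 1.12499
Highest is cycle (2) at 1.1250 (>1, arbitrage).

1.1250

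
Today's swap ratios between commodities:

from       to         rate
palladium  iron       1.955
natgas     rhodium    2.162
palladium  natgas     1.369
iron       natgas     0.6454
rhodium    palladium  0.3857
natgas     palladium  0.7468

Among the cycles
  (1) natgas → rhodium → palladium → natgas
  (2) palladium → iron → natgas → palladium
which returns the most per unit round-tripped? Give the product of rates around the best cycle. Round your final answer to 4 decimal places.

(1) 2.162 × 0.3857 × 1.369 = 1.14159
(2) 1.955 × 0.6454 × 0.7468 = 0.94228
Highest is cycle (1) at 1.1416 (>1, arbitrage).

1.1416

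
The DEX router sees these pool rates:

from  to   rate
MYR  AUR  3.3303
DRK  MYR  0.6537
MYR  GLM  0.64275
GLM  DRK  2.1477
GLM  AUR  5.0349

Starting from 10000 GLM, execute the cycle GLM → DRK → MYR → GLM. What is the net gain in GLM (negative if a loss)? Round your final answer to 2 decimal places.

-976.10

10000 GLM × 2.1477 = 21477 DRK
21477 DRK × 0.6537 = 14039.5149 MYR
14039.5149 MYR × 0.64275 = 9023.898201975 GLM
Net change: 9023.898201975 − 10000 = -976.101798025 GLM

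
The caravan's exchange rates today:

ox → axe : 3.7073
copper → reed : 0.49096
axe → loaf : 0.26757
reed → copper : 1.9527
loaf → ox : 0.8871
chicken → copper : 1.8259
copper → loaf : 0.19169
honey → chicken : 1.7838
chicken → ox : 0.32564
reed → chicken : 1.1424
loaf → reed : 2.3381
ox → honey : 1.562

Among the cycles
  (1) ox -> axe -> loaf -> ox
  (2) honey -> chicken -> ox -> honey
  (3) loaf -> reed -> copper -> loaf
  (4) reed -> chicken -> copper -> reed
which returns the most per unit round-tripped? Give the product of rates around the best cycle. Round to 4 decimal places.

(1) 3.7073 × 0.26757 × 0.8871 = 0.87997
(2) 1.7838 × 0.32564 × 1.562 = 0.90733
(3) 2.3381 × 1.9527 × 0.19169 = 0.87518
(4) 1.1424 × 1.8259 × 0.49096 = 1.02410
Highest is cycle (4) at 1.0241 (>1, arbitrage).

1.0241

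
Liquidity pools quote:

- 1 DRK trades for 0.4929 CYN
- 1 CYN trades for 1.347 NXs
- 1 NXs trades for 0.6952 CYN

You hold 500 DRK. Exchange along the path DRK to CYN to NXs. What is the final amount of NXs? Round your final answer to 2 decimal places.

331.97

500 DRK × 0.4929 = 246.45 CYN
246.45 CYN × 1.347 = 331.96815 NXs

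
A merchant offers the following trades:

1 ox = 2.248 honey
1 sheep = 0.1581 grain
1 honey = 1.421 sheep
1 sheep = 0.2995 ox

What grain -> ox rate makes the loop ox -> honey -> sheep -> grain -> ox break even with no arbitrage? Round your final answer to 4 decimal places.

Known legs of the cycle: 2.248 × 1.421 × 0.1581 = 0.5050359048
For no arbitrage the full-cycle product must be 1, so the missing rate is 1 / 0.5050359048 ≈ 1.980057.

1.9801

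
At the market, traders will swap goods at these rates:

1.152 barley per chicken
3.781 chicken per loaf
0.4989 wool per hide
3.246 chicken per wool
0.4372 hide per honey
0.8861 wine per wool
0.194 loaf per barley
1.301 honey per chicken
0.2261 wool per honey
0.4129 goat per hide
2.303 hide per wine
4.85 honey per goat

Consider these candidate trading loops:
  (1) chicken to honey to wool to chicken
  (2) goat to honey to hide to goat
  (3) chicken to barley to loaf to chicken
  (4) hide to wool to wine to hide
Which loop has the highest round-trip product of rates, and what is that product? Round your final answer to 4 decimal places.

1.0181

(1) 1.301 × 0.2261 × 3.246 = 0.95483
(2) 4.85 × 0.4372 × 0.4129 = 0.87552
(3) 1.152 × 0.194 × 3.781 = 0.84501
(4) 0.4989 × 0.8861 × 2.303 = 1.01810
Highest is cycle (4) at 1.0181 (>1, arbitrage).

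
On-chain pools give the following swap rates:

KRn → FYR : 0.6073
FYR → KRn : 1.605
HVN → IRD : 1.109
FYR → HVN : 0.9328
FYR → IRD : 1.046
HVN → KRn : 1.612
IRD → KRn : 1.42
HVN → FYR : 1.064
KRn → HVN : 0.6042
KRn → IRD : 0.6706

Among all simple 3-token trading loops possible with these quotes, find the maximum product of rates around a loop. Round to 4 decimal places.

KRn→HVN→FYR→KRn: 0.6042 × 1.064 × 1.605 = 1.03180
KRn→HVN→IRD→KRn: 0.6042 × 1.109 × 1.42 = 0.95148
KRn→FYR→HVN→KRn: 0.6073 × 0.9328 × 1.612 = 0.91318
KRn→FYR→IRD→KRn: 0.6073 × 1.046 × 1.42 = 0.90203
Maximum is KRn→HVN→FYR→KRn at 1.0318; arbitrage exists.

1.0318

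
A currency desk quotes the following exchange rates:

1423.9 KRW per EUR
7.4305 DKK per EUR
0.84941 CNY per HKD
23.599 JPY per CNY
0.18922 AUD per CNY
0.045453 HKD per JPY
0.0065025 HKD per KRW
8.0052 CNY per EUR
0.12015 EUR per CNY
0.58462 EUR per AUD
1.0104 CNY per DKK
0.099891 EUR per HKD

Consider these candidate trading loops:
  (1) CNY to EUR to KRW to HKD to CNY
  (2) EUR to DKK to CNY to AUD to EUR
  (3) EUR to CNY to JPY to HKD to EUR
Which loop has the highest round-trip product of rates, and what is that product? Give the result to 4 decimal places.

(1) 0.12015 × 1423.9 × 0.0065025 × 0.84941 = 0.94493
(2) 7.4305 × 1.0104 × 0.18922 × 0.58462 = 0.83052
(3) 8.0052 × 23.599 × 0.045453 × 0.099891 = 0.85774
Highest is cycle (1) at 0.9449 (≤1, no arbitrage).

0.9449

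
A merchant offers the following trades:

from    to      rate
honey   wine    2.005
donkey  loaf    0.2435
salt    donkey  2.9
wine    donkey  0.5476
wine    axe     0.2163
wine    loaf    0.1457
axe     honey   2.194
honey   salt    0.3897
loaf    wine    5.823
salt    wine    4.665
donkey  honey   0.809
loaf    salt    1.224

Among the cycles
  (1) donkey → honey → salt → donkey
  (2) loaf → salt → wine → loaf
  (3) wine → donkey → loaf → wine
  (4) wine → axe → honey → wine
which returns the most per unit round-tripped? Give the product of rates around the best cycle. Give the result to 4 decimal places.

(1) 0.809 × 0.3897 × 2.9 = 0.91428
(2) 1.224 × 4.665 × 0.1457 = 0.83194
(3) 0.5476 × 0.2435 × 5.823 = 0.77644
(4) 0.2163 × 2.194 × 2.005 = 0.95150
Highest is cycle (4) at 0.9515 (≤1, no arbitrage).

0.9515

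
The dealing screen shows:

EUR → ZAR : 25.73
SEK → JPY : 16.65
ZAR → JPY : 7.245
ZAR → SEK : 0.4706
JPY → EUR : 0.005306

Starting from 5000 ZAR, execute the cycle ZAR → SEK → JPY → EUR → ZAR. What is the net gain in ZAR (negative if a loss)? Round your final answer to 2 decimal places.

348.64

5000 ZAR × 0.4706 = 2353 SEK
2353 SEK × 16.65 = 39177.45 JPY
39177.45 JPY × 0.005306 = 207.8755497 EUR
207.8755497 EUR × 25.73 = 5348.637893781 ZAR
Net change: 5348.637893781 − 5000 = 348.637893781 ZAR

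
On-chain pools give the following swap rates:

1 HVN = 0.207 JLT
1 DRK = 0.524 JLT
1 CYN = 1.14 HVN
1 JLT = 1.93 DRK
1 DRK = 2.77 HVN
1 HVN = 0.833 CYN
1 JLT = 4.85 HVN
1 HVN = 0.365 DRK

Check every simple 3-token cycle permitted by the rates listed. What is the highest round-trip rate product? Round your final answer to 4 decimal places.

1.1066

JLT→DRK→HVN→JLT: 1.93 × 2.77 × 0.207 = 1.10664
JLT→HVN→DRK→JLT: 4.85 × 0.365 × 0.524 = 0.92761
Maximum is JLT→DRK→HVN→JLT at 1.1066; arbitrage exists.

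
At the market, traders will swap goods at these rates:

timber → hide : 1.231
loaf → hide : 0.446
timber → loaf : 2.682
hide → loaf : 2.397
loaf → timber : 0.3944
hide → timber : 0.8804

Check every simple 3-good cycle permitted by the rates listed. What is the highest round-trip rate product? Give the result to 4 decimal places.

1.1638

loaf→timber→hide→loaf: 0.3944 × 1.231 × 2.397 = 1.16376
loaf→hide→timber→loaf: 0.446 × 0.8804 × 2.682 = 1.05311
Maximum is loaf→timber→hide→loaf at 1.1638; arbitrage exists.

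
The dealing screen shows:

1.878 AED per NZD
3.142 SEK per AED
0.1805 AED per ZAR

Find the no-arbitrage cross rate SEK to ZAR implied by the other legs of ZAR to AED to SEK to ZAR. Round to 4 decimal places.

1.7633

Known legs of the cycle: 0.1805 × 3.142 = 0.567131
For no arbitrage the full-cycle product must be 1, so the missing rate is 1 / 0.567131 ≈ 1.763261.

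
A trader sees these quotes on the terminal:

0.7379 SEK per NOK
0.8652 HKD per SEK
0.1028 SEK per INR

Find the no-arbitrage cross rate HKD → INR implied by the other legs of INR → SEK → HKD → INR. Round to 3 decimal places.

Known legs of the cycle: 0.1028 × 0.8652 = 0.08894256
For no arbitrage the full-cycle product must be 1, so the missing rate is 1 / 0.08894256 ≈ 11.24321.

11.243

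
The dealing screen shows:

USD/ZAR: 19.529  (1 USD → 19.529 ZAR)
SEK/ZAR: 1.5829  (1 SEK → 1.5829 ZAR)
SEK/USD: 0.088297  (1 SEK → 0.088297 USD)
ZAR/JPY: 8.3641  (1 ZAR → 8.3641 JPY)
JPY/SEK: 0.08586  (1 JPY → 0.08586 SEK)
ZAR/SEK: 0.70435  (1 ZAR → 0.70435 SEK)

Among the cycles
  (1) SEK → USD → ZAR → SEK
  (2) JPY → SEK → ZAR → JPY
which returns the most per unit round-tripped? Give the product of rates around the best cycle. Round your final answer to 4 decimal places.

1.2145

(1) 0.088297 × 19.529 × 0.70435 = 1.21455
(2) 0.08586 × 1.5829 × 8.3641 = 1.13675
Highest is cycle (1) at 1.2145 (>1, arbitrage).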